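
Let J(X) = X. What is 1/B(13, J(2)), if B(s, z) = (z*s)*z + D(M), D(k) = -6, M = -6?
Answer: 1/46 ≈ 0.021739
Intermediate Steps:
B(s, z) = -6 + s*z² (B(s, z) = (z*s)*z - 6 = (s*z)*z - 6 = s*z² - 6 = -6 + s*z²)
1/B(13, J(2)) = 1/(-6 + 13*2²) = 1/(-6 + 13*4) = 1/(-6 + 52) = 1/46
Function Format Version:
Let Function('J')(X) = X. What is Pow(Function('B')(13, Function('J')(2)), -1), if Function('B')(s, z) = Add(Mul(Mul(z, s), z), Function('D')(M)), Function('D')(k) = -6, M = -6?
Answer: Rational(1, 46) ≈ 0.021739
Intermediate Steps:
Function('B')(s, z) = Add(-6, Mul(s, Pow(z, 2))) (Function('B')(s, z) = Add(Mul(Mul(z, s), z), -6) = Add(Mul(Mul(s, z), z), -6) = Add(Mul(s, Pow(z, 2)), -6) = Add(-6, Mul(s, Pow(z, 2))))
Pow(Function('B')(13, Function('J')(2)), -1) = Pow(Add(-6, Mul(13, Pow(2, 2))), -1) = Pow(Add(-6, Mul(13, 4)), -1) = Pow(Add(-6, 52), -1) = Pow(46, -1) = Rational(1, 46)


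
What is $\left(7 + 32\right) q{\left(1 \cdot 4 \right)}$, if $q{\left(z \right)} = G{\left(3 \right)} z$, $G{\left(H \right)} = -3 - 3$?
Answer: $-936$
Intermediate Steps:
$G{\left(H \right)} = -6$ ($G{\left(H \right)} = -3 - 3 = -6$)
$q{\left(z \right)} = - 6 z$
$\left(7 + 32\right) q{\left(1 \cdot 4 \right)} = \left(7 + 32\right) \left(- 6 \cdot 1 \cdot 4\right) = 39 \left(\left(-6\right) 4\right) = 39 \left(-24\right) = -936$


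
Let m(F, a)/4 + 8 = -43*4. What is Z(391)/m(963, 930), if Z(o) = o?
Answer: -391/720 ≈ -0.54306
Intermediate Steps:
m(F, a) = -720 (m(F, a) = -32 + 4*(-43*4) = -32 + 4*(-172) = -32 - 688 = -720)
Z(391)/m(963, 930) = 391/(-720) = 391*(-1/720) = -391/720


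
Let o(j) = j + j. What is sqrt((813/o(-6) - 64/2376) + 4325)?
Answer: sqrt(166900173)/198 ≈ 65.247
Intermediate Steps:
o(j) = 2*j
sqrt((813/o(-6) - 64/2376) + 4325) = sqrt((813/((2*(-6))) - 64/2376) + 4325) = sqrt((813/(-12) - 64*1/2376) + 4325) = sqrt((813*(-1/12) - 8/297) + 4325) = sqrt((-271/4 - 8/297) + 4325) = sqrt(-80519/1188 + 4325) = sqrt(5057581/1188) = sqrt(166900173)/198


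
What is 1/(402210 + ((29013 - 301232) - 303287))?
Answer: -1/173296 ≈ -5.7705e-6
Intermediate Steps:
1/(402210 + ((29013 - 301232) - 303287)) = 1/(402210 + (-272219 - 303287)) = 1/(402210 - 575506) = 1/(-173296) = -1/173296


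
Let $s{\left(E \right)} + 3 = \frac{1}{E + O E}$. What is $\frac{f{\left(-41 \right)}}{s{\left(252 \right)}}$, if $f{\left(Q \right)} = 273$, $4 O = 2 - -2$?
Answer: $- \frac{137592}{1511} \approx -91.06$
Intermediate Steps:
$O = 1$ ($O = \frac{2 - -2}{4} = \frac{2 + 2}{4} = \frac{1}{4} \cdot 4 = 1$)
$s{\left(E \right)} = -3 + \frac{1}{2 E}$ ($s{\left(E \right)} = -3 + \frac{1}{E + 1 E} = -3 + \frac{1}{E + E} = -3 + \frac{1}{2 E}$)
$\frac{f{\left(-41 \right)}}{s{\left(252 \right)}} = \frac{273}{-3 + \frac{1}{2 \cdot 252}} = \frac{273}{-3 + \frac{1}{2} \cdot \frac{1}{252}} = \frac{273}{-3 + \frac{1}{504}} = \frac{273}{- \frac{1511}{504}} = 273 \left(- \frac{504}{1511}\right) = - \frac{137592}{1511}$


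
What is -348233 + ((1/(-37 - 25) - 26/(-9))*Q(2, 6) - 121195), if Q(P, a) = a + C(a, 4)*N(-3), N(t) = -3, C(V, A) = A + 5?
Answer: -87324829/186 ≈ -4.6949e+5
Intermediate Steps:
C(V, A) = 5 + A
Q(P, a) = -27 + a (Q(P, a) = a + (5 + 4)*(-3) = a + 9*(-3) = a - 27 = -27 + a)
-348233 + ((1/(-37 - 25) - 26/(-9))*Q(2, 6) - 121195) = -348233 + ((1/(-37 - 25) - 26/(-9))*(-27 + 6) - 121195) = -348233 + ((1/(-62) - 1/9*(-26))*(-21) - 121195) = -348233 + ((-1/62 + 26/9)*(-21) - 121195) = -348233 + ((1603/558)*(-21) - 121195) = -348233 + (-11221/186 - 121195) = -348233 - 22553491/186 = -87324829/186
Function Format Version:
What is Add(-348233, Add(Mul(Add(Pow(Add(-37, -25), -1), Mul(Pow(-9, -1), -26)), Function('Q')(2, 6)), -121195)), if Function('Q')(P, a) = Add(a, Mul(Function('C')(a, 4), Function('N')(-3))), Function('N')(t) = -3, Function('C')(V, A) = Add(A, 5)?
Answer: Rational(-87324829, 186) ≈ -4.6949e+5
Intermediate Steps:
Function('C')(V, A) = Add(5, A)
Function('Q')(P, a) = Add(-27, a) (Function('Q')(P, a) = Add(a, Mul(Add(5, 4), -3)) = Add(a, Mul(9, -3)) = Add(a, -27) = Add(-27, a))
Add(-348233, Add(Mul(Add(Pow(Add(-37, -25), -1), Mul(Pow(-9, -1), -26)), Function('Q')(2, 6)), -121195)) = Add(-348233, Add(Mul(Add(Pow(Add(-37, -25), -1), Mul(Pow(-9, -1), -26)), Add(-27, 6)), -121195)) = Add(-348233, Add(Mul(Add(Pow(-62, -1), Mul(Rational(-1, 9), -26)), -21), -121195)) = Add(-348233, Add(Mul(Add(Rational(-1, 62), Rational(26, 9)), -21), -121195)) = Add(-348233, Add(Mul(Rational(1603, 558), -21), -121195)) = Add(-348233, Add(Rational(-11221, 186), -121195)) = Add(-348233, Rational(-22553491, 186)) = Rational(-87324829, 186)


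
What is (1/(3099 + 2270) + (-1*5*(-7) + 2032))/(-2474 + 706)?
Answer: -2774431/2373098 ≈ -1.1691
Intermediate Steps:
(1/(3099 + 2270) + (-1*5*(-7) + 2032))/(-2474 + 706) = (1/5369 + (-5*(-7) + 2032))/(-1768) = (1/5369 + (35 + 2032))*(-1/1768) = (1/5369 + 2067)*(-1/1768) = (11097724/5369)*(-1/1768) = -2774431/2373098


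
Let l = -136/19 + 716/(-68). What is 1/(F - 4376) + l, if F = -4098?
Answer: -2548015/144058 ≈ -17.687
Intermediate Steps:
l = -5713/323 (l = -136*1/19 + 716*(-1/68) = -136/19 - 179/17 = -5713/323 ≈ -17.687)
1/(F - 4376) + l = 1/(-4098 - 4376) - 5713/323 = 1/(-8474) - 5713/323 = -1/8474 - 5713/323 = -2548015/144058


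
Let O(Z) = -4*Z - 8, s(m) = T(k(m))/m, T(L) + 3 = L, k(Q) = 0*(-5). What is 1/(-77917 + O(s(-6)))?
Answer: -1/77927 ≈ -1.2833e-5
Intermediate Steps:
k(Q) = 0
T(L) = -3 + L
s(m) = -3/m (s(m) = (-3 + 0)/m = -3/m)
O(Z) = -8 - 4*Z
1/(-77917 + O(s(-6))) = 1/(-77917 + (-8 - (-12)/(-6))) = 1/(-77917 + (-8 - (-12)*(-1)/6)) = 1/(-77917 + (-8 - 4*1/2)) = 1/(-77917 + (-8 - 2)) = 1/(-77917 - 10) = 1/(-77927) = -1/77927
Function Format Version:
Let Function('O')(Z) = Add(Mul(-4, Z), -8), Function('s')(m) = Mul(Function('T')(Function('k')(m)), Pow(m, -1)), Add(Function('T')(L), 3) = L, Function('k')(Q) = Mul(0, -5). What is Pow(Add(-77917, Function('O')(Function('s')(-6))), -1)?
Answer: Rational(-1, 77927) ≈ -1.2833e-5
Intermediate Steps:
Function('k')(Q) = 0
Function('T')(L) = Add(-3, L)
Function('s')(m) = Mul(-3, Pow(m, -1)) (Function('s')(m) = Mul(Add(-3, 0), Pow(m, -1)) = Mul(-3, Pow(m, -1)))
Function('O')(Z) = Add(-8, Mul(-4, Z))
Pow(Add(-77917, Function('O')(Function('s')(-6))), -1) = Pow(Add(-77917, Add(-8, Mul(-4, Mul(-3, Pow(-6, -1))))), -1) = Pow(Add(-77917, Add(-8, Mul(-4, Mul(-3, Rational(-1, 6))))), -1) = Pow(Add(-77917, Add(-8, Mul(-4, Rational(1, 2)))), -1) = Pow(Add(-77917, Add(-8, -2)), -1) = Pow(Add(-77917, -10), -1) = Pow(-77927, -1) = Rational(-1, 77927)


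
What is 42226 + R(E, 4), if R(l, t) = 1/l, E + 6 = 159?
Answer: 6460579/153 ≈ 42226.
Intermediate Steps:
E = 153 (E = -6 + 159 = 153)
42226 + R(E, 4) = 42226 + 1/153 = 6460579/153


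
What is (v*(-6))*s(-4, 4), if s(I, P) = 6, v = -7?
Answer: 252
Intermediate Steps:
(v*(-6))*s(-4, 4) = -7*(-6)*6 = 42*6 = 252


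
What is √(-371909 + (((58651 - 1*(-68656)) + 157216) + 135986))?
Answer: 90*√6 ≈ 220.45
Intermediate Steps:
√(-371909 + (((58651 - 1*(-68656)) + 157216) + 135986)) = √(-371909 + (((58651 + 68656) + 157216) + 135986)) = √(-371909 + ((127307 + 157216) + 135986)) = √(-371909 + (284523 + 135986)) = √(-371909 + 420509) = √48600 = 90*√6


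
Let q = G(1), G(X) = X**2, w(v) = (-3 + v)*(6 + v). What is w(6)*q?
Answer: 36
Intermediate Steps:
q = 1 (q = 1**2 = 1)
w(6)*q = (-18 + 6**2 + 3*6)*1 = (-18 + 36 + 18)*1 = 36*1 = 36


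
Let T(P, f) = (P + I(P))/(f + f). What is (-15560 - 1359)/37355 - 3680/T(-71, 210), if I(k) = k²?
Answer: -825999649/2652205 ≈ -311.44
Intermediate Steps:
T(P, f) = (P + P²)/(2*f) (T(P, f) = (P + P²)/(f + f) = (P + P²)/((2*f)) = (P + P²)*(1/(2*f)) = (P + P²)/(2*f))
(-15560 - 1359)/37355 - 3680/T(-71, 210) = (-15560 - 1359)/37355 - 3680*(-420/(71*(1 - 71))) = -16919*1/37355 - 3680/((½)*(-71)*(1/210)*(-70)) = -16919/37355 - 3680/71/6 = -16919/37355 - 3680*6/71 = -16919/37355 - 22080/71 = -825999649/2652205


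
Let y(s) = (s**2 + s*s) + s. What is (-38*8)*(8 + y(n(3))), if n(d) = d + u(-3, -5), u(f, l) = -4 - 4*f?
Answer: -79344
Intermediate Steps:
n(d) = 8 + d (n(d) = d + (-4 - 4*(-3)) = d + (-4 + 12) = d + 8 = 8 + d)
y(s) = s + 2*s**2 (y(s) = (s**2 + s**2) + s = 2*s**2 + s = s + 2*s**2)
(-38*8)*(8 + y(n(3))) = (-38*8)*(8 + (8 + 3)*(1 + 2*(8 + 3))) = -304*(8 + 11*(1 + 2*11)) = -304*(8 + 11*(1 + 22)) = -304*(8 + 11*23) = -304*(8 + 253) = -304*261 = -79344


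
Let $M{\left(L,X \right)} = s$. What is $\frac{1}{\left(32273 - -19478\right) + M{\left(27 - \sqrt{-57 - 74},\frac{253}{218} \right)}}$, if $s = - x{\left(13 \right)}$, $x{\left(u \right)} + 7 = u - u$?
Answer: $\frac{1}{51758} \approx 1.9321 \cdot 10^{-5}$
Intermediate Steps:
$x{\left(u \right)} = -7$ ($x{\left(u \right)} = -7 + \left(u - u\right) = -7 + 0 = -7$)
$s = 7$ ($s = \left(-1\right) \left(-7\right) = 7$)
$M{\left(L,X \right)} = 7$
$\frac{1}{\left(32273 - -19478\right) + M{\left(27 - \sqrt{-57 - 74},\frac{253}{218} \right)}} = \frac{1}{\left(32273 - -19478\right) + 7} = \frac{1}{\left(32273 + 19478\right) + 7} = \frac{1}{51751 + 7} = \frac{1}{51758}$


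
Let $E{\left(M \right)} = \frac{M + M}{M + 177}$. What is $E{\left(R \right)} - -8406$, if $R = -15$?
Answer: $\frac{226957}{27} \approx 8405.8$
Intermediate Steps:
$E{\left(M \right)} = \frac{2 M}{177 + M}$
$E{\left(R \right)} - -8406 = 2 \left(-15\right) \frac{1}{177 - 15} - -8406 = 2 \left(-15\right) \frac{1}{162} + 8406 = - \frac{5}{27} + 8406 = \frac{226957}{27}$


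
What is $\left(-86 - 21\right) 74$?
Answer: $-7918$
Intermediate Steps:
$\left(-86 - 21\right) 74 = \left(-107\right) 74 = -7918$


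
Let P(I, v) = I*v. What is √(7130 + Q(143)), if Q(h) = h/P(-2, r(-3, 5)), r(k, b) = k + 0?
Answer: √257538/6 ≈ 84.580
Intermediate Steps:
r(k, b) = k
Q(h) = h/6 (Q(h) = h/((-2*(-3))) = h/6)
√(7130 + Q(143)) = √(7130 + (⅙)*143) = √(7130 + 143/6) = √(42923/6) = √257538/6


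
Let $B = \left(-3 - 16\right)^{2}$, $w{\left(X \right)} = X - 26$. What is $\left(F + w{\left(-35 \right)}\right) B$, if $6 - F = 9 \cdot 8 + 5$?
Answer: $-47652$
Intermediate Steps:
$w{\left(X \right)} = -26 + X$
$F = -71$ ($F = 6 - \left(9 \cdot 8 + 5\right) = 6 - \left(72 + 5\right) = 6 - 77 = -71$)
$B = 361$ ($B = \left(-19\right)^{2} = 361$)
$\left(F + w{\left(-35 \right)}\right) B = \left(-71 - 61\right) 361 = \left(-132\right) 361 = -47652$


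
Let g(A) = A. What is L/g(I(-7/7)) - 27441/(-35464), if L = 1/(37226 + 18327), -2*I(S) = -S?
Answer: 1524358945/1970131592 ≈ 0.77374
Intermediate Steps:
I(S) = S/2 (I(S) = -(-1)*S/2 = S/2)
L = 1/55553 ≈ 1.8001e-5
L/g(I(-7/7)) - 27441/(-35464) = 1/(55553*(((-7/7)/2))) - 27441/(-35464) = 1/(55553*(((-7*1/7)/2))) - 27441*(-1/35464) = 1/(55553*(((1/2)*(-1)))) + 27441/35464 = 1/(55553*(-1/2)) + 27441/35464 = (1/55553)*(-2) + 27441/35464 = -2/55553 + 27441/35464 = 1524358945/1970131592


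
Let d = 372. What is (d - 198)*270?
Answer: 46980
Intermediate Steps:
(d - 198)*270 = (372 - 198)*270 = 174*270 = 46980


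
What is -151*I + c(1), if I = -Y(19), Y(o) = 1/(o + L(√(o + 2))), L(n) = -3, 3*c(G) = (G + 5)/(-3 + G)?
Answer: 135/16 ≈ 8.4375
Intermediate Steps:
c(G) = (5 + G)/(3*(-3 + G)) (c(G) = ((G + 5)/(-3 + G))/3 = ((5 + G)/(-3 + G))/3 = (5 + G)/(3*(-3 + G)))
Y(o) = 1/(-3 + o) (Y(o) = 1/(o - 3) = 1/(-3 + o))
I = -1/16 (I = -1/(-3 + 19) = -1/16 ≈ -0.062500)
-151*I + c(1) = -151*(-1/16) + (5 + 1)/(3*(-3 + 1)) = 151/16 + (⅓)*6/(-2) = 151/16 + (⅓)*(-½)*6 = 151/16 - 1 = 135/16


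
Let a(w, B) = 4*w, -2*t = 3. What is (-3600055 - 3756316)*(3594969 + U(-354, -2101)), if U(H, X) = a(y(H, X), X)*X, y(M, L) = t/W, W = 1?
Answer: -26538660110325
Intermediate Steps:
t = -3/2 (t = -1/2*3 = -3/2 ≈ -1.5000)
y(M, L) = -3/2 (y(M, L) = -3/2/1 = -3/2*1 = -3/2)
U(H, X) = -6*X (U(H, X) = (4*(-3/2))*X = -6*X)
(-3600055 - 3756316)*(3594969 + U(-354, -2101)) = (-3600055 - 3756316)*(3594969 - 6*(-2101)) = -7356371*(3594969 + 12606) = -7356371*3607575 = -26538660110325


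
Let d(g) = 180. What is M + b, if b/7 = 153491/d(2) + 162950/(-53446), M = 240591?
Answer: 1185885914191/4810140 ≈ 2.4654e+5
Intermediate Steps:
b = 28609521451/4810140 (b = 7*(153491/180 + 162950/(-53446)) = 7*(153491*(1/180) + 162950*(-1/53446)) = 7*(153491/180 - 81475/26723) = 7*(4087074493/4810140) = 28609521451/4810140 ≈ 5947.8)
M + b = 240591 + 28609521451/4810140 = 1185885914191/4810140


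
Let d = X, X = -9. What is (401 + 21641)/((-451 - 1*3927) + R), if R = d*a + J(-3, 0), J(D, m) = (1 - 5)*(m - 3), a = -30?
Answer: -11021/2048 ≈ -5.3813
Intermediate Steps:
J(D, m) = 12 - 4*m (J(D, m) = -4*(-3 + m) = 12 - 4*m)
d = -9
R = 282 (R = -9*(-30) + (12 - 4*0) = 270 + (12 + 0) = 270 + 12 = 282)
(401 + 21641)/((-451 - 1*3927) + R) = (401 + 21641)/((-451 - 1*3927) + 282) = 22042/((-451 - 3927) + 282) = 22042/(-4378 + 282) = 22042/(-4096) = 22042*(-1/4096) = -11021/2048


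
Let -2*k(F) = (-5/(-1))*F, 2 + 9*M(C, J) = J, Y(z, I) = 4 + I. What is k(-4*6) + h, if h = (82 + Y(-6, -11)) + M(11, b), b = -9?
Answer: 1204/9 ≈ 133.78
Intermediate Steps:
M(C, J) = -2/9 + J/9
k(F) = -5*F/2 (k(F) = -(-5/(-1))*F/2 = -(-5*(-1))*F/2 = -5*F/2)
h = 664/9 (h = (82 + (4 - 11)) + (-2/9 + (1/9)*(-9)) = (82 - 7) + (-2/9 - 1) = 75 - 11/9 = 664/9 ≈ 73.778)
k(-4*6) + h = -(-10)*6 + 664/9 = -5/2*(-24) + 664/9 = 60 + 664/9 = 1204/9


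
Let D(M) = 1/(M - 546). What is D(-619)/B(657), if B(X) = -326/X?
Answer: 657/379790 ≈ 0.0017299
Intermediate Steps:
D(M) = 1/(-546 + M)
D(-619)/B(657) = 1/((-546 - 619)*((-326/657))) = 1/((-1165)*((-326*1/657))) = -1/(1165*(-326/657)) = -1/1165*(-657/326) = 657/379790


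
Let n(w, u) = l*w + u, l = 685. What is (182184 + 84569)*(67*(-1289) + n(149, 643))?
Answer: 4360077785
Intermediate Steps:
n(w, u) = u + 685*w (n(w, u) = 685*w + u = u + 685*w)
(182184 + 84569)*(67*(-1289) + n(149, 643)) = (182184 + 84569)*(67*(-1289) + (643 + 685*149)) = 266753*(-86363 + (643 + 102065)) = 266753*(-86363 + 102708) = 266753*16345 = 4360077785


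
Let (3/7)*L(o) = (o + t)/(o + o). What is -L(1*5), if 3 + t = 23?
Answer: -35/6 ≈ -5.8333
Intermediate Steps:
t = 20 (t = -3 + 23 = 20)
L(o) = 7*(20 + o)/(6*o) (L(o) = 7*((o + 20)/(o + o))/3 = 7*((20 + o)/((2*o)))/3 = 7*((20 + o)*(1/(2*o)))/3 = 7*((20 + o)/(2*o))/3 = 7*(20 + o)/(6*o))
-L(1*5) = -7*(20 + 1*5)/(6*(1*5)) = -7*(20 + 5)/(6*5) = -7*25/(6*5) = -1*35/6 = -35/6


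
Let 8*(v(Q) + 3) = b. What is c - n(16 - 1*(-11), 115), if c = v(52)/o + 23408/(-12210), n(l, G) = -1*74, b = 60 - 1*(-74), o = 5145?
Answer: 54890267/761460 ≈ 72.086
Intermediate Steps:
b = 134 (b = 60 + 74 = 134)
v(Q) = 55/4 (v(Q) = -3 + (⅛)*134 = -3 + 67/4 = 55/4)
n(l, G) = -74
c = -1457773/761460 (c = (55/4)/5145 + 23408/(-12210) = (55/4)*(1/5145) + 23408*(-1/12210) = 11/4116 - 1064/555 = -1457773/761460 ≈ -1.9144)
c - n(16 - 1*(-11), 115) = -1457773/761460 - 1*(-74) = -1457773/761460 + 74 = 54890267/761460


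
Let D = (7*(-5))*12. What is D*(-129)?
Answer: 54180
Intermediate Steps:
D = -420 (D = -35*12 = -420)
D*(-129) = -420*(-129) = 54180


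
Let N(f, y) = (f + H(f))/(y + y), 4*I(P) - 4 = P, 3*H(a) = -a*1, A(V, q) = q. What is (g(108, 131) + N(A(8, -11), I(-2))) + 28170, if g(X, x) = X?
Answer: 84812/3 ≈ 28271.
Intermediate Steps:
H(a) = -a/3 (H(a) = (-a*1)/3 = (-a)/3 = -a/3)
I(P) = 1 + P/4
N(f, y) = f/(3*y) (N(f, y) = (f - f/3)/(y + y) = (2*f/3)/((2*y)) = (2*f/3)*(1/(2*y)) = f/(3*y))
(g(108, 131) + N(A(8, -11), I(-2))) + 28170 = (108 + (⅓)*(-11)/(1 + (¼)*(-2))) + 28170 = (108 + (⅓)*(-11)/(1 - ½)) + 28170 = (108 + (⅓)*(-11)/(½)) + 28170 = (108 + (⅓)*(-11)*2) + 28170 = (108 - 22/3) + 28170 = 302/3 + 28170 = 84812/3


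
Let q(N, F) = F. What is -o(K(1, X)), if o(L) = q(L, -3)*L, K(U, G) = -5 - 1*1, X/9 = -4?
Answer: -18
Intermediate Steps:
X = -36 (X = 9*(-4) = -36)
K(U, G) = -6 (K(U, G) = -5 - 1 = -6)
o(L) = -3*L
-o(K(1, X)) = -(-3)*(-6) = -1*18 = -18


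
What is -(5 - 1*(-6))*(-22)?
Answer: 242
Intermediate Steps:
-(5 - 1*(-6))*(-22) = -(5 + 6)*(-22) = -1*11*(-22) = -11*(-22) = 242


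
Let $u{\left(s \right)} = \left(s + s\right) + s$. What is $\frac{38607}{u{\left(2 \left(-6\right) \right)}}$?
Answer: $- \frac{12869}{12} \approx -1072.4$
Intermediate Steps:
$u{\left(s \right)} = 3 s$ ($u{\left(s \right)} = 2 s + s = 3 s$)
$\frac{38607}{u{\left(2 \left(-6\right) \right)}} = \frac{38607}{3 \cdot 2 \left(-6\right)} = \frac{38607}{3 \left(-12\right)} = \frac{38607}{-36} = 38607 \left(- \frac{1}{36}\right) = - \frac{12869}{12}$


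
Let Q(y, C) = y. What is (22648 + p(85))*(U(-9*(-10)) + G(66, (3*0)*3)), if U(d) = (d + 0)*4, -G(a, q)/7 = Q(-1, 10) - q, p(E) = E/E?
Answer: 8312183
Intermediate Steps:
p(E) = 1
G(a, q) = 7 + 7*q (G(a, q) = -7*(-1 - q) = 7 + 7*q)
U(d) = 4*d (U(d) = d*4 = 4*d)
(22648 + p(85))*(U(-9*(-10)) + G(66, (3*0)*3)) = (22648 + 1)*(4*(-9*(-10)) + (7 + 7*((3*0)*3))) = 22649*(4*90 + (7 + 7*(0*3))) = 22649*(360 + (7 + 7*0)) = 22649*(360 + (7 + 0)) = 22649*(360 + 7) = 22649*367 = 8312183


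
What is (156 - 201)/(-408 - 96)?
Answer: 5/56 ≈ 0.089286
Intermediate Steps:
(156 - 201)/(-408 - 96) = -45/(-504) = -45*(-1/504) = 5/56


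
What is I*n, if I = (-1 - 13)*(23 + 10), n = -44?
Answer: 20328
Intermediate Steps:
I = -462 (I = -14*33 = -462)
I*n = -462*(-44) = 20328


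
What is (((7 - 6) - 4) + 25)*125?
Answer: 2750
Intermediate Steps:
(((7 - 6) - 4) + 25)*125 = ((1 - 4) + 25)*125 = (-3 + 25)*125 = 22*125 = 2750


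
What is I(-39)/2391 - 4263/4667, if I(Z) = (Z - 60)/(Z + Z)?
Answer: -6791273/7439198 ≈ -0.91290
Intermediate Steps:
I(Z) = (-60 + Z)/(2*Z) (I(Z) = (-60 + Z)/((2*Z)) = (-60 + Z)*(1/(2*Z)) = (-60 + Z)/(2*Z))
I(-39)/2391 - 4263/4667 = ((½)*(-60 - 39)/(-39))/2391 - 4263/4667 = ((½)*(-1/39)*(-99))*(1/2391) - 4263*1/4667 = (33/26)*(1/2391) - 4263/4667 = 11/20722 - 4263/4667 = -6791273/7439198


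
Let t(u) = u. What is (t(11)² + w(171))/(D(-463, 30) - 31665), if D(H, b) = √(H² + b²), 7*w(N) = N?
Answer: -16117485/3508599346 - 509*√215269/3508599346 ≈ -0.0046610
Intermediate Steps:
w(N) = N/7
(t(11)² + w(171))/(D(-463, 30) - 31665) = (11² + (⅐)*171)/(√((-463)² + 30²) - 31665) = (121 + 171/7)/(√(214369 + 900) - 31665) = 1018/(7*(√215269 - 31665)) = 1018/(7*(-31665 + √215269))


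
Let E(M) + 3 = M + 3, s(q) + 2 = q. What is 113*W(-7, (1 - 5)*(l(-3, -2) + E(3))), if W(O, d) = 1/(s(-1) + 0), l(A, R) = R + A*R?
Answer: -113/3 ≈ -37.667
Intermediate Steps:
s(q) = -2 + q
E(M) = M (E(M) = -3 + (M + 3) = -3 + (3 + M) = M)
W(O, d) = -1/3 (W(O, d) = 1/((-2 - 1) + 0) = 1/(-3 + 0) = 1/(-3) = -1/3)
113*W(-7, (1 - 5)*(l(-3, -2) + E(3))) = 113*(-1/3) = -113/3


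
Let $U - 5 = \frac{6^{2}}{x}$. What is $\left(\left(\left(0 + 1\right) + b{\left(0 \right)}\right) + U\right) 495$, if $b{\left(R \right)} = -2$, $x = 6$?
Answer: $4950$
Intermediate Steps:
$U = 11$ ($U = 5 + \frac{6^{2}}{6} = 5 + 36 \cdot \frac{1}{6} = 5 + 6 = 11$)
$\left(\left(\left(0 + 1\right) + b{\left(0 \right)}\right) + U\right) 495 = \left(\left(\left(0 + 1\right) - 2\right) + 11\right) 495 = \left(\left(1 - 2\right) + 11\right) 495 = \left(-1 + 11\right) 495 = 10 \cdot 495 = 4950$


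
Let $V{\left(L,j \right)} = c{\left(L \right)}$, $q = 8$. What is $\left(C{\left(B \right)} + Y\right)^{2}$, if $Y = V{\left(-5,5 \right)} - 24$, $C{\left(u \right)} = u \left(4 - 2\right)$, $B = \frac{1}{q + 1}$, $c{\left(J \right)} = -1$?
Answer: $\frac{49729}{81} \approx 613.94$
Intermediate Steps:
$V{\left(L,j \right)} = -1$
$B = \frac{1}{9}$ ($B = \frac{1}{8 + 1} = \frac{1}{9} \approx 0.11111$)
$C{\left(u \right)} = 2 u$ ($C{\left(u \right)} = u 2 = 2 u$)
$Y = -25$ ($Y = -1 - 24 = -25$)
$\left(C{\left(B \right)} + Y\right)^{2} = \left(2 \cdot \frac{1}{9} - 25\right)^{2} = \left(\frac{2}{9} - 25\right)^{2} = \left(- \frac{223}{9}\right)^{2} = \frac{49729}{81}$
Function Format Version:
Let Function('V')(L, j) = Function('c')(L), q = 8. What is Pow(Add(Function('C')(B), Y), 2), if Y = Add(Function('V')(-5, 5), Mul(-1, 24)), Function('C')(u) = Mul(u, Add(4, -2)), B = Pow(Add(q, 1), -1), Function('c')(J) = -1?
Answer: Rational(49729, 81) ≈ 613.94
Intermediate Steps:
Function('V')(L, j) = -1
B = Rational(1, 9) (B = Pow(Add(8, 1), -1) = Pow(9, -1) = Rational(1, 9) ≈ 0.11111)
Function('C')(u) = Mul(2, u) (Function('C')(u) = Mul(u, 2) = Mul(2, u))
Y = -25 (Y = Add(-1, Mul(-1, 24)) = Add(-1, -24) = -25)
Pow(Add(Function('C')(B), Y), 2) = Pow(Add(Mul(2, Rational(1, 9)), -25), 2) = Pow(Add(Rational(2, 9), -25), 2) = Pow(Rational(-223, 9), 2) = Rational(49729, 81)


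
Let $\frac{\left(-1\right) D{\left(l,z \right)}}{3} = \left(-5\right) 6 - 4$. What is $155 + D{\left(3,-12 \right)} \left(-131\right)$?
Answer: $-13207$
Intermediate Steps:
$D{\left(l,z \right)} = 102$ ($D{\left(l,z \right)} = - 3 \left(\left(-5\right) 6 - 4\right) = - 3 \left(-30 - 4\right) = \left(-3\right) \left(-34\right) = 102$)
$155 + D{\left(3,-12 \right)} \left(-131\right) = 155 + 102 \left(-131\right) = 155 - 13362 = -13207$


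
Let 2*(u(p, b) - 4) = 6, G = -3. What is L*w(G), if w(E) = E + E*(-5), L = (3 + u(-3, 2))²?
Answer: 1200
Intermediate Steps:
u(p, b) = 7 (u(p, b) = 4 + (½)*6 = 4 + 3 = 7)
L = 100 (L = (3 + 7)² = 10² = 100)
w(E) = -4*E (w(E) = E - 5*E = -4*E)
L*w(G) = 100*(-4*(-3)) = 100*12 = 1200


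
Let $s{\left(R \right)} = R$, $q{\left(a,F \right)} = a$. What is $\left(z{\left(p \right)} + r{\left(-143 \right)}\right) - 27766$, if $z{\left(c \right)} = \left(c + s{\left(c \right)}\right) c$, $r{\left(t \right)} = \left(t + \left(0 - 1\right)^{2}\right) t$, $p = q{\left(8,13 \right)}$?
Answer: $-7332$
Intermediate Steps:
$p = 8$
$r{\left(t \right)} = t \left(1 + t\right)$ ($r{\left(t \right)} = \left(t + \left(-1\right)^{2}\right) t = \left(t + 1\right) t = \left(1 + t\right) t = t \left(1 + t\right)$)
$z{\left(c \right)} = 2 c^{2}$ ($z{\left(c \right)} = \left(c + c\right) c = 2 c c = 2 c^{2}$)
$\left(z{\left(p \right)} + r{\left(-143 \right)}\right) - 27766 = \left(2 \cdot 8^{2} - 143 \left(1 - 143\right)\right) - 27766 = \left(2 \cdot 64 - -20306\right) - 27766 = \left(128 + 20306\right) - 27766 = 20434 - 27766 = -7332$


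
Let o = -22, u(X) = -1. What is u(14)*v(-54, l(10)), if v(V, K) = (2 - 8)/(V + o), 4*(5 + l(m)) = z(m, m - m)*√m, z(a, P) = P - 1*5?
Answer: -3/38 ≈ -0.078947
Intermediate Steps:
z(a, P) = -5 + P (z(a, P) = P - 5 = -5 + P)
l(m) = -5 - 5*√m/4 (l(m) = -5 + ((-5 + (m - m))*√m)/4 = -5 + ((-5 + 0)*√m)/4 = -5 + (-5*√m)/4 = -5 - 5*√m/4)
v(V, K) = -6/(-22 + V) (v(V, K) = (2 - 8)/(V - 22) = -6/(-22 + V))
u(14)*v(-54, l(10)) = -(-6)/(-22 - 54) = -(-6)/(-76) = -(-6)*(-1)/76 = -1*3/38 = -3/38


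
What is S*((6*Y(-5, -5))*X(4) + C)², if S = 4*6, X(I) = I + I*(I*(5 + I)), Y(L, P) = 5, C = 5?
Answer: 474192600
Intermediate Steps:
X(I) = I + I²*(5 + I)
S = 24
S*((6*Y(-5, -5))*X(4) + C)² = 24*((6*5)*(4*(1 + 4² + 5*4)) + 5)² = 24*(30*(4*(1 + 16 + 20)) + 5)² = 24*(30*(4*37) + 5)² = 24*(30*148 + 5)² = 24*(4440 + 5)² = 24*4445² = 24*19758025 = 474192600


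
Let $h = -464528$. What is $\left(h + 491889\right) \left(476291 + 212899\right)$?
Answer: $18856927590$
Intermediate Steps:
$\left(h + 491889\right) \left(476291 + 212899\right) = \left(-464528 + 491889\right) \left(476291 + 212899\right) = 27361 \cdot 689190 = 18856927590$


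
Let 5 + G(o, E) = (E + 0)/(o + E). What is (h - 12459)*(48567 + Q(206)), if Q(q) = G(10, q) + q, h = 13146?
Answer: 1206153763/36 ≈ 3.3504e+7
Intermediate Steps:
G(o, E) = -5 + E/(E + o) (G(o, E) = -5 + (E + 0)/(o + E) = -5 + E/(E + o))
Q(q) = q + (-50 - 4*q)/(10 + q) (Q(q) = (-5*10 - 4*q)/(q + 10) + q = (-50 - 4*q)/(10 + q) + q = q + (-50 - 4*q)/(10 + q))
(h - 12459)*(48567 + Q(206)) = (13146 - 12459)*(48567 + (-50 + 206² + 6*206)/(10 + 206)) = 687*(48567 + (-50 + 42436 + 1236)/216) = 687*(48567 + (1/216)*43622) = 687*(48567 + 21811/108) = 687*(5267047/108) = 1206153763/36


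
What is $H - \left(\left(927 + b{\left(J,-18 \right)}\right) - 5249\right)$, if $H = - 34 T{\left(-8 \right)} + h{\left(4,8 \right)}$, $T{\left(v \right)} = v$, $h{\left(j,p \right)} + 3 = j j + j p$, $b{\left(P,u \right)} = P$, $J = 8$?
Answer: $4631$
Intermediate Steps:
$h{\left(j,p \right)} = -3 + j^{2} + j p$ ($h{\left(j,p \right)} = -3 + \left(j j + j p\right) = -3 + \left(j^{2} + j p\right) = -3 + j^{2} + j p$)
$H = 317$ ($H = \left(-34\right) \left(-8\right) + \left(-3 + 4^{2} + 4 \cdot 8\right) = 272 + \left(-3 + 16 + 32\right) = 272 + 45 = 317$)
$H - \left(\left(927 + b{\left(J,-18 \right)}\right) - 5249\right) = 317 - \left(\left(927 + 8\right) - 5249\right) = 317 - \left(935 - 5249\right) = 317 - -4314 = 317 + 4314 = 4631$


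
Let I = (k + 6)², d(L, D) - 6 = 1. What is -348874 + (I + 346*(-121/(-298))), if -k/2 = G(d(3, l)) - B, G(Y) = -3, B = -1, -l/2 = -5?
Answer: -51946393/149 ≈ -3.4863e+5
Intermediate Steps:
l = 10 (l = -2*(-5) = 10)
d(L, D) = 7 (d(L, D) = 6 + 1 = 7)
k = 4 (k = -2*(-3 - 1*(-1)) = -2*(-3 + 1) = -2*(-2) = 4)
I = 100 (I = (4 + 6)² = 10² = 100)
-348874 + (I + 346*(-121/(-298))) = -348874 + (100 + 346*(-121/(-298))) = -348874 + (100 + 346*(-121*(-1/298))) = -348874 + (100 + 346*(121/298)) = -348874 + (100 + 20933/149) = -348874 + 35833/149 = -51946393/149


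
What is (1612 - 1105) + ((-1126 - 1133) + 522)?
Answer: -1230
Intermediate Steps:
(1612 - 1105) + ((-1126 - 1133) + 522) = 507 + (-2259 + 522) = 507 - 1737 = -1230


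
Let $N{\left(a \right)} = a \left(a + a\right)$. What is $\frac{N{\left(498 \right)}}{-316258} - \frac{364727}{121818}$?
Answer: $- \frac{87885267055}{19262958522} \approx -4.5624$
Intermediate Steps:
$N{\left(a \right)} = 2 a^{2}$ ($N{\left(a \right)} = a 2 a = 2 a^{2}$)
$\frac{N{\left(498 \right)}}{-316258} - \frac{364727}{121818} = \frac{2 \cdot 498^{2}}{-316258} - \frac{364727}{121818} = 2 \cdot 248004 \left(- \frac{1}{316258}\right) - \frac{364727}{121818} = 496008 \left(- \frac{1}{316258}\right) - \frac{364727}{121818} = - \frac{248004}{158129} - \frac{364727}{121818} = - \frac{87885267055}{19262958522}$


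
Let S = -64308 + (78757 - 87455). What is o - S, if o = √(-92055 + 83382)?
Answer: 73006 + 7*I*√177 ≈ 73006.0 + 93.129*I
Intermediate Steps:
S = -73006 (S = -64308 - 8698 = -73006)
o = 7*I*√177 (o = √(-8673) = 7*I*√177 ≈ 93.129*I)
o - S = 7*I*√177 - 1*(-73006) = 7*I*√177 + 73006 = 73006 + 7*I*√177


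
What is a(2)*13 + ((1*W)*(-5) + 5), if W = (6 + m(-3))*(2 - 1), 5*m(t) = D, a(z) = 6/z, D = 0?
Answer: 14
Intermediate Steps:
m(t) = 0 (m(t) = (⅕)*0 = 0)
W = 6 (W = (6 + 0)*(2 - 1) = 6*1 = 6)
a(2)*13 + ((1*W)*(-5) + 5) = (6/2)*13 + ((1*6)*(-5) + 5) = (6*(½))*13 + (6*(-5) + 5) = 3*13 + (-30 + 5) = 39 - 25 = 14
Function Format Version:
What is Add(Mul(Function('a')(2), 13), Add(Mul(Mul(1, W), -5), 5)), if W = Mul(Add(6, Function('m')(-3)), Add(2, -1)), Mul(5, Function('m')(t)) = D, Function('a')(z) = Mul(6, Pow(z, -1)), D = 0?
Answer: 14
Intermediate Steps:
Function('m')(t) = 0 (Function('m')(t) = Mul(Rational(1, 5), 0) = 0)
W = 6 (W = Mul(Add(6, 0), Add(2, -1)) = Mul(6, 1) = 6)
Add(Mul(Function('a')(2), 13), Add(Mul(Mul(1, W), -5), 5)) = Add(Mul(Mul(6, Pow(2, -1)), 13), Add(Mul(Mul(1, 6), -5), 5)) = Add(Mul(Mul(6, Rational(1, 2)), 13), Add(Mul(6, -5), 5)) = Add(Mul(3, 13), Add(-30, 5)) = Add(39, -25) = 14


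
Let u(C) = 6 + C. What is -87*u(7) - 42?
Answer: -1173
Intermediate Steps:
-87*u(7) - 42 = -87*(6 + 7) - 42 = -87*13 - 42 = -1131 - 42 = -1173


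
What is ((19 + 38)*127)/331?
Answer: 7239/331 ≈ 21.870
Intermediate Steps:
((19 + 38)*127)/331 = (57*127)*(1/331) = 7239*(1/331) = 7239/331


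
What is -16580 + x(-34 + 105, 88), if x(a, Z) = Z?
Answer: -16492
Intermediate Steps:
-16580 + x(-34 + 105, 88) = -16580 + 88 = -16492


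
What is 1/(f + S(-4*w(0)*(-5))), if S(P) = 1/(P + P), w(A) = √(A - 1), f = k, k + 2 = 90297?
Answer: 144472000/13045099240001 + 40*I/13045099240001 ≈ 1.1075e-5 + 3.0663e-12*I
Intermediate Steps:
k = 90295 (k = -2 + 90297 = 90295)
f = 90295
w(A) = √(-1 + A)
S(P) = 1/(2*P)
1/(f + S(-4*w(0)*(-5))) = 1/(90295 + 1/(2*((-4*√(-1 + 0)*(-5))))) = 1/(90295 + 1/(2*((-4*I*(-5))))) = 1/(90295 + 1/(2*((20*I)))) = 1/(90295 + (-I/20)/2) = 1/(90295 - I/40) = 1600*(90295 + I/40)/13045099240001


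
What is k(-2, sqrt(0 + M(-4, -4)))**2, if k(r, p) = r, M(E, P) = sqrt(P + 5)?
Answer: 4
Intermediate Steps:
M(E, P) = sqrt(5 + P)
k(-2, sqrt(0 + M(-4, -4)))**2 = (-2)**2 = 4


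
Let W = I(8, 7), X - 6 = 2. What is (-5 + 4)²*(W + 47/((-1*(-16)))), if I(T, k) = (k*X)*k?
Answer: 6319/16 ≈ 394.94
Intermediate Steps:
X = 8 (X = 6 + 2 = 8)
I(T, k) = 8*k² (I(T, k) = (k*8)*k = (8*k)*k = 8*k²)
W = 392 (W = 8*7² = 8*49 = 392)
(-5 + 4)²*(W + 47/((-1*(-16)))) = (-5 + 4)²*(392 + 47/((-1*(-16)))) = (-1)²*(392 + 47/16) = 1*(392 + 47*(1/16)) = 1*(392 + 47/16) = 1*(6319/16) = 6319/16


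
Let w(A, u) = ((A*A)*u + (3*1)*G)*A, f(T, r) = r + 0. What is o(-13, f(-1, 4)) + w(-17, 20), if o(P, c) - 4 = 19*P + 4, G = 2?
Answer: -98601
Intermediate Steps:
f(T, r) = r
o(P, c) = 8 + 19*P (o(P, c) = 4 + (19*P + 4) = 4 + (4 + 19*P) = 8 + 19*P)
w(A, u) = A*(6 + u*A²) (w(A, u) = ((A*A)*u + (3*1)*2)*A = (A²*u + 3*2)*A = (u*A² + 6)*A = (6 + u*A²)*A = A*(6 + u*A²))
o(-13, f(-1, 4)) + w(-17, 20) = (8 + 19*(-13)) - 17*(6 + 20*(-17)²) = (8 - 247) - 17*(6 + 20*289) = -239 - 17*(6 + 5780) = -239 - 17*5786 = -239 - 98362 = -98601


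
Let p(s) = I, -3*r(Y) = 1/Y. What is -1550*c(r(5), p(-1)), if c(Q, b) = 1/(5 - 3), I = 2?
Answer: -775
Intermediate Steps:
r(Y) = -1/(3*Y)
p(s) = 2
c(Q, b) = ½ (c(Q, b) = 1/2 = ½)
-1550*c(r(5), p(-1)) = -1550*½ = -775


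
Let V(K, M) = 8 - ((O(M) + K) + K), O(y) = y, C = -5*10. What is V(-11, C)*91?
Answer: 7280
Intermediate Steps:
C = -50
V(K, M) = 8 - M - 2*K (V(K, M) = 8 - ((M + K) + K) = 8 - ((K + M) + K) = 8 - (M + 2*K) = 8 + (-M - 2*K) = 8 - M - 2*K)
V(-11, C)*91 = (8 - 1*(-50) - 2*(-11))*91 = (8 + 50 + 22)*91 = 80*91 = 7280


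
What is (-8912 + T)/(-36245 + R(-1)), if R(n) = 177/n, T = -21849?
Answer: 30761/36422 ≈ 0.84457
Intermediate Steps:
(-8912 + T)/(-36245 + R(-1)) = (-8912 - 21849)/(-36245 + 177/(-1)) = -30761/(-36245 + 177*(-1)) = -30761/(-36245 - 177) = -30761/(-36422) = -30761*(-1/36422) = 30761/36422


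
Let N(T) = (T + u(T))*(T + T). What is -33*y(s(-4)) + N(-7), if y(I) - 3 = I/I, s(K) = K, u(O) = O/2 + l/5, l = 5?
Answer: 1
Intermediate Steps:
u(O) = 1 + O/2 (u(O) = O/2 + 5/5 = O*(1/2) + 5*(1/5) = O/2 + 1 = 1 + O/2)
y(I) = 4 (y(I) = 3 + I/I = 3 + 1 = 4)
N(T) = 2*T*(1 + 3*T/2) (N(T) = (T + (1 + T/2))*(T + T) = (1 + 3*T/2)*(2*T) = 2*T*(1 + 3*T/2))
-33*y(s(-4)) + N(-7) = -33*4 - 7*(2 + 3*(-7)) = -132 - 7*(2 - 21) = -132 - 7*(-19) = -132 + 133 = 1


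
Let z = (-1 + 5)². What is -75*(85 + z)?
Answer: -7575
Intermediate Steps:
z = 16 (z = 4² = 16)
-75*(85 + z) = -75*(85 + 16) = -75*101 = -7575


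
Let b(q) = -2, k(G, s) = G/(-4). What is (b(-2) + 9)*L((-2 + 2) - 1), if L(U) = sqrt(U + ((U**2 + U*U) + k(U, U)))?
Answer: 7*sqrt(5)/2 ≈ 7.8262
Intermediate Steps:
k(G, s) = -G/4 (k(G, s) = G*(-1/4) = -G/4)
L(U) = sqrt(2*U**2 + 3*U/4) (L(U) = sqrt(U + ((U**2 + U*U) - U/4)) = sqrt(U + ((U**2 + U**2) - U/4)) = sqrt(U + (2*U**2 - U/4)) = sqrt(2*U**2 + 3*U/4))
(b(-2) + 9)*L((-2 + 2) - 1) = (-2 + 9)*(sqrt(((-2 + 2) - 1)*(3 + 8*((-2 + 2) - 1)))/2) = 7*(sqrt((0 - 1)*(3 + 8*(0 - 1)))/2) = 7*(sqrt(-(3 + 8*(-1)))/2) = 7*(sqrt(-(3 - 8))/2) = 7*(sqrt(-1*(-5))/2) = 7*(sqrt(5)/2) = 7*sqrt(5)/2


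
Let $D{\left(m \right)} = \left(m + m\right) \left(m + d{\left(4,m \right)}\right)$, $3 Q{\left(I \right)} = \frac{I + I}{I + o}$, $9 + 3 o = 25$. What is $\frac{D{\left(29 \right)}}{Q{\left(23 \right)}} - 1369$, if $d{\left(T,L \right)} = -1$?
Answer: $\frac{37533}{23} \approx 1631.9$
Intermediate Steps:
$o = \frac{16}{3}$ ($o = -3 + \frac{1}{3} \cdot 25 = -3 + \frac{25}{3} = \frac{16}{3} \approx 5.3333$)
$Q{\left(I \right)} = \frac{2 I}{3 \left(\frac{16}{3} + I\right)}$ ($Q{\left(I \right)} = \frac{\left(I + I\right) \frac{1}{I + \frac{16}{3}}}{3} = \frac{2 I \frac{1}{\frac{16}{3} + I}}{3} = \frac{2 I}{3 \left(\frac{16}{3} + I\right)}$)
$D{\left(m \right)} = 2 m \left(-1 + m\right)$ ($D{\left(m \right)} = \left(m + m\right) \left(m - 1\right) = 2 m \left(-1 + m\right)$)
$\frac{D{\left(29 \right)}}{Q{\left(23 \right)}} - 1369 = \frac{2 \cdot 29 \left(-1 + 29\right)}{2 \cdot 23 \frac{1}{16 + 3 \cdot 23}} - 1369 = \frac{2 \cdot 29 \cdot 28}{2 \cdot 23 \frac{1}{16 + 69}} - 1369 = \frac{1}{2 \cdot 23 \cdot \frac{1}{85}} \cdot 1624 - 1369 = \frac{1}{\frac{46}{85}} \cdot 1624 - 1369 = \frac{85}{46} \cdot 1624 - 1369 = \frac{69020}{23} - 1369 = \frac{37533}{23}$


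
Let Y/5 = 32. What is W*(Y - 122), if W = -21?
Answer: -798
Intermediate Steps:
Y = 160 (Y = 5*32 = 160)
W*(Y - 122) = -21*(160 - 122) = -21*38 = -798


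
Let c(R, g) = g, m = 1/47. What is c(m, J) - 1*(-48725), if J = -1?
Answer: 48724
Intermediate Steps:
m = 1/47 ≈ 0.021277
c(m, J) - 1*(-48725) = -1 - 1*(-48725) = -1 + 48725 = 48724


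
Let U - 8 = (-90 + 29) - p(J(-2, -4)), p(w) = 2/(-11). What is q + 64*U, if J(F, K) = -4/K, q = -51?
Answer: -37745/11 ≈ -3431.4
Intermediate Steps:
p(w) = -2/11 (p(w) = 2*(-1/11) = -2/11)
U = -581/11 (U = 8 + ((-90 + 29) - 1*(-2/11)) = 8 + (-61 + 2/11) = 8 - 669/11 = -581/11 ≈ -52.818)
q + 64*U = -51 + 64*(-581/11) = -51 - 37184/11 = -37745/11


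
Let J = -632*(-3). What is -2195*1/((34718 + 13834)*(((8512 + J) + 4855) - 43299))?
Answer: 2195/1361203872 ≈ 1.6125e-6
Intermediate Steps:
J = 1896
-2195*1/((34718 + 13834)*(((8512 + J) + 4855) - 43299)) = -2195*1/((34718 + 13834)*(((8512 + 1896) + 4855) - 43299)) = -2195*1/(48552*((10408 + 4855) - 43299)) = -2195*1/(48552*(15263 - 43299)) = -2195/(48552*(-28036)) = -2195/(-1361203872) = -2195*(-1/1361203872) = 2195/1361203872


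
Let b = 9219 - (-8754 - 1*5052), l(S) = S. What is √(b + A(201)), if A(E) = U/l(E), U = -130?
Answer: √930206895/201 ≈ 151.74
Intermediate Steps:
A(E) = -130/E
b = 23025 (b = 9219 - (-8754 - 5052) = 9219 - 1*(-13806) = 9219 + 13806 = 23025)
√(b + A(201)) = √(23025 - 130/201) = √(4627895/201) = √930206895/201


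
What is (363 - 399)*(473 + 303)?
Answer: -27936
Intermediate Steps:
(363 - 399)*(473 + 303) = -36*776 = -27936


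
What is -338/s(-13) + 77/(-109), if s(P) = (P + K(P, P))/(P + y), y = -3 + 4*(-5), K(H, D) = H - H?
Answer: -102101/109 ≈ -936.71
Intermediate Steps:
K(H, D) = 0
y = -23 (y = -3 - 20 = -23)
s(P) = P/(-23 + P) (s(P) = (P + 0)/(P - 23) = P/(-23 + P))
-338/s(-13) + 77/(-109) = -338/((-13/(-23 - 13))) + 77/(-109) = -338/((-13/(-36))) + 77*(-1/109) = -338/((-13*(-1/36))) - 77/109 = -338/13/36 - 77/109 = -338*36/13 - 77/109 = -936 - 77/109 = -102101/109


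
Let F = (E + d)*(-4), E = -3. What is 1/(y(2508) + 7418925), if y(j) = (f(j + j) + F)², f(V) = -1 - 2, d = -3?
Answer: 1/7419366 ≈ 1.3478e-7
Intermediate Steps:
F = 24 (F = (-3 - 3)*(-4) = -6*(-4) = 24)
f(V) = -3
y(j) = 441 (y(j) = (-3 + 24)² = 21² = 441)
1/(y(2508) + 7418925) = 1/(441 + 7418925) = 1/7419366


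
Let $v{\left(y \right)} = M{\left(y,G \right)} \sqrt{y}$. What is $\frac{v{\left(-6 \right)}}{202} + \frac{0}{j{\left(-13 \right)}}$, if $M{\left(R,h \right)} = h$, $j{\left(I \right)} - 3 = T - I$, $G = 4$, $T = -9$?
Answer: $\frac{2 i \sqrt{6}}{101} \approx 0.048505 i$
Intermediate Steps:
$j{\left(I \right)} = -6 - I$ ($j{\left(I \right)} = 3 - \left(9 + I\right) = -6 - I$)
$v{\left(y \right)} = 4 \sqrt{y}$
$\frac{v{\left(-6 \right)}}{202} + \frac{0}{j{\left(-13 \right)}} = \frac{4 \sqrt{-6}}{202} + \frac{0}{-6 - -13} = 4 i \sqrt{6} \cdot \frac{1}{202} + \frac{0}{-6 + 13} = 4 i \sqrt{6} \cdot \frac{1}{202} + \frac{0}{7} = \frac{2 i \sqrt{6}}{101} + 0 \cdot \frac{1}{7} = \frac{2 i \sqrt{6}}{101} + 0 = \frac{2 i \sqrt{6}}{101}$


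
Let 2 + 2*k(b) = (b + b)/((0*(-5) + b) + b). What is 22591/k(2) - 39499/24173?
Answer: -1092223985/24173 ≈ -45184.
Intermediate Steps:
k(b) = -½ (k(b) = -1 + ((b + b)/((0*(-5) + b) + b))/2 = -1 + ((2*b)/((0 + b) + b))/2 = -1 + ((2*b)/(b + b))/2 = -1 + ((2*b)/((2*b)))/2 = -1 + ((2*b)*(1/(2*b)))/2 = -1 + (½)*1 = -1 + ½ = -½)
22591/k(2) - 39499/24173 = 22591/(-½) - 39499/24173 = 22591*(-2) - 39499*1/24173 = -45182 - 39499/24173 = -1092223985/24173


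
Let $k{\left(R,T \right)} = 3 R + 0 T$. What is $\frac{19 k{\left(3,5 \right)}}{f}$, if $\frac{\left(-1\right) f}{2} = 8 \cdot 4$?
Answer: $- \frac{171}{64} \approx -2.6719$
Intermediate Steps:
$k{\left(R,T \right)} = 3 R$ ($k{\left(R,T \right)} = 3 R + 0 = 3 R$)
$f = -64$ ($f = - 2 \cdot 8 \cdot 4 = \left(-2\right) 32 = -64$)
$\frac{19 k{\left(3,5 \right)}}{f} = \frac{19 \cdot 3 \cdot 3}{-64} = 19 \cdot 9 \left(- \frac{1}{64}\right) = 171 \left(- \frac{1}{64}\right) = - \frac{171}{64}$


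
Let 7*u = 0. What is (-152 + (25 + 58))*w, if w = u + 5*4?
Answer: -1380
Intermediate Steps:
u = 0 (u = (⅐)*0 = 0)
w = 20 (w = 0 + 5*4 = 0 + 20 = 20)
(-152 + (25 + 58))*w = (-152 + (25 + 58))*20 = (-152 + 83)*20 = -69*20 = -1380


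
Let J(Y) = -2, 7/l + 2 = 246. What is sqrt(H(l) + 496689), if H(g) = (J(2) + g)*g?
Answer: sqrt(29570872937)/244 ≈ 704.76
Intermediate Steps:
l = 7/244 (l = 7/(-2 + 246) = 7/244 ≈ 0.028689)
H(g) = g*(-2 + g) (H(g) = (-2 + g)*g = g*(-2 + g))
sqrt(H(l) + 496689) = sqrt(7*(-2 + 7/244)/244 + 496689) = sqrt((7/244)*(-481/244) + 496689) = sqrt(-3367/59536 + 496689) = sqrt(29570872937/59536) = sqrt(29570872937)/244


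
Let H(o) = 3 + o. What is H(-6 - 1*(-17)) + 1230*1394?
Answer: 1714634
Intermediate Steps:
H(-6 - 1*(-17)) + 1230*1394 = (3 + (-6 - 1*(-17))) + 1230*1394 = (3 + (-6 + 17)) + 1714620 = (3 + 11) + 1714620 = 14 + 1714620 = 1714634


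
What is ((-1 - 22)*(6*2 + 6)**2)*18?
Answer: -134136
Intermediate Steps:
((-1 - 22)*(6*2 + 6)**2)*18 = -23*(12 + 6)**2*18 = -23*18**2*18 = -23*324*18 = -7452*18 = -134136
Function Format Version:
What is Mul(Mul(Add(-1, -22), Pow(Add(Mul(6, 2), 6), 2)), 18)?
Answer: -134136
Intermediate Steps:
Mul(Mul(Add(-1, -22), Pow(Add(Mul(6, 2), 6), 2)), 18) = Mul(Mul(-23, Pow(Add(12, 6), 2)), 18) = Mul(Mul(-23, Pow(18, 2)), 18) = Mul(Mul(-23, 324), 18) = Mul(-7452, 18) = -134136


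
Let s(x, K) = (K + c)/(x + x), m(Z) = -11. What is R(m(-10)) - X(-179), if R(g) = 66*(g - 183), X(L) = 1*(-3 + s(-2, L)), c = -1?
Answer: -12846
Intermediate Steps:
s(x, K) = (-1 + K)/(2*x) (s(x, K) = (K - 1)/(x + x) = (-1 + K)/((2*x)) = (-1 + K)*(1/(2*x)) = (-1 + K)/(2*x))
X(L) = -11/4 - L/4 (X(L) = 1*(-3 + (½)*(-1 + L)/(-2)) = 1*(-3 + (½)*(-½)*(-1 + L)) = 1*(-3 + (¼ - L/4)) = 1*(-11/4 - L/4) = -11/4 - L/4)
R(g) = -12078 + 66*g (R(g) = 66*(-183 + g) = -12078 + 66*g)
R(m(-10)) - X(-179) = (-12078 + 66*(-11)) - (-11/4 - ¼*(-179)) = (-12078 - 726) - (-11/4 + 179/4) = -12804 - 1*42 = -12804 - 42 = -12846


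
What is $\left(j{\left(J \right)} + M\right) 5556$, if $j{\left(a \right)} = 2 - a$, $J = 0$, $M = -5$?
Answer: $-16668$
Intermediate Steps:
$\left(j{\left(J \right)} + M\right) 5556 = \left(\left(2 - 0\right) - 5\right) 5556 = \left(\left(2 + 0\right) - 5\right) 5556 = \left(2 - 5\right) 5556 = \left(-3\right) 5556 = -16668$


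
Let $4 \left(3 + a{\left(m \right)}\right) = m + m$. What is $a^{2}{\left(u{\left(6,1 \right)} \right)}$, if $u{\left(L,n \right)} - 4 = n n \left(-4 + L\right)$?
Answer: $0$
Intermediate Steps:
$u{\left(L,n \right)} = 4 + n^{2} \left(-4 + L\right)$ ($u{\left(L,n \right)} = 4 + n n \left(-4 + L\right) = 4 + n^{2} \left(-4 + L\right)$)
$a{\left(m \right)} = -3 + \frac{m}{2}$ ($a{\left(m \right)} = -3 + \frac{m + m}{4} = -3 + \frac{2 m}{4} = -3 + \frac{m}{2}$)
$a^{2}{\left(u{\left(6,1 \right)} \right)} = \left(-3 + \frac{4 - 4 \cdot 1^{2} + 6 \cdot 1^{2}}{2}\right)^{2} = \left(-3 + \frac{4 - 4 + 6 \cdot 1}{2}\right)^{2} = \left(-3 + \frac{4 - 4 + 6}{2}\right)^{2} = \left(-3 + \frac{1}{2} \cdot 6\right)^{2} = \left(-3 + 3\right)^{2} = 0^{2} = 0$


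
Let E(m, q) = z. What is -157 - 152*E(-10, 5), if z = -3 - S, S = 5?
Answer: 1059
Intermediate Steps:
z = -8 (z = -3 - 1*5 = -3 - 5 = -8)
E(m, q) = -8
-157 - 152*E(-10, 5) = -157 - 152*(-8) = -157 + 1216 = 1059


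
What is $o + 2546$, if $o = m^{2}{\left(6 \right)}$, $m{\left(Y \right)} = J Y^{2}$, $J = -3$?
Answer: $14210$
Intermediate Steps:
$m{\left(Y \right)} = - 3 Y^{2}$
$o = 11664$ ($o = \left(- 3 \cdot 6^{2}\right)^{2} = \left(\left(-3\right) 36\right)^{2} = \left(-108\right)^{2} = 11664$)
$o + 2546 = 11664 + 2546 = 14210$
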